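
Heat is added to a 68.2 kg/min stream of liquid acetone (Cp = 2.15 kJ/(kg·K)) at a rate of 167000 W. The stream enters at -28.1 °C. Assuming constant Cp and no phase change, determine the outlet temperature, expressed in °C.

T_out = 40.2 °C

Q = 167000 W = 10020 kJ/min
ΔT = Q/(ṁ·Cp) = 10020/(68.2×2.15) = 68.335 K
T_out = -28.1 + 68.335 = 40.235 °C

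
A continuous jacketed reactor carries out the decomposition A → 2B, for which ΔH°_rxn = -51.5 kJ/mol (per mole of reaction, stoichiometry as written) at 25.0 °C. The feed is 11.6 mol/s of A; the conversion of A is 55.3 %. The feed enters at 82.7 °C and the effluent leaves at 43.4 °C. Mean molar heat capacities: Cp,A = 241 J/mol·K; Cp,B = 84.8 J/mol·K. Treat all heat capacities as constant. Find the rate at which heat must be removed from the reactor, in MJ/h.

Extent of reaction ξ = 0.553 × 11.6 = 6.4148 mol/s
Reaction term: ξ·ΔH°_rxn = 6.4148 × -51.5 = -330.36 kJ/s
Sensible, feed 82.7→25 °C: -161.31 kJ/s
Outlet flows (mol/s): A 5.1852, B 12.83
Sensible, products 25→43.4 °C: 43.012 kJ/s
Q = ΔH = -448.66 kJ/s = -448.66 kW
Heat removed = 1615.2 MJ/h

Q_out = 1620 MJ/h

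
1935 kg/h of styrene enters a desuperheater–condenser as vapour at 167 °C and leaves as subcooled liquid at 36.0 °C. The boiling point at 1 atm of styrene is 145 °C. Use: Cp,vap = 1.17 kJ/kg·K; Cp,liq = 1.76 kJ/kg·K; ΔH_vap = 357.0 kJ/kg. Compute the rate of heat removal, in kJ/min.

Q_c = 18500 kJ/min

vapour 167→145 °C: -25.74 kJ/kg
condensation at 145 °C: -357 kJ/kg
liquid 145→36.0 °C: -191.84 kJ/kg
Δh = -25.74 + -357 + -191.84 = -574.58 kJ/kg
Q = ṁ·Δh = 1935 kg/h × -574.58 kJ/kg = -1.1118e+06 kJ/h
|Q| = 308.84 kW = 18530 kJ/min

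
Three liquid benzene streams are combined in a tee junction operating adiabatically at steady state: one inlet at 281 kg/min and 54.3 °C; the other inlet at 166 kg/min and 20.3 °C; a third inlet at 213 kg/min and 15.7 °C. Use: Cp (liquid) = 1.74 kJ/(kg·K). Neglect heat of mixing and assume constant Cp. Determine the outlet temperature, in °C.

T_out = 33.3 °C

Adiabatic, steady state ⇒ Σ ṁᵢCp,ᵢ(T_out − Tᵢ) = 0
Σ ṁᵢCp,ᵢTᵢ = 281×1.74×54.3 + 166×1.74×20.3 + 213×1.74×15.7 = 38232
Σ ṁᵢCp,ᵢ = 281×1.74 + 166×1.74 + 213×1.74 = 1148.4
T_out = 38232 / 1148.4 = 33.291 °C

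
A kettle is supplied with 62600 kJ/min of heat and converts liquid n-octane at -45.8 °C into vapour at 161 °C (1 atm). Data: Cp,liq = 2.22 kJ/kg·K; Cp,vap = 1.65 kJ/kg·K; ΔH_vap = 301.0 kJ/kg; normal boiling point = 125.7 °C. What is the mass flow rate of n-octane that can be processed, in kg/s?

Δh = 2.22×(125.7−-45.8) + 301.0 + 1.65×(161−125.7) = 739.98 kJ/kg
Q = 62600 kJ/min = 1043.3 kJ/s = 1043.3 kJ/s
ṁ = Q/Δh = 1043.3 / 739.98 = 1.41 kg/s

ṁ = 1.41 kg/s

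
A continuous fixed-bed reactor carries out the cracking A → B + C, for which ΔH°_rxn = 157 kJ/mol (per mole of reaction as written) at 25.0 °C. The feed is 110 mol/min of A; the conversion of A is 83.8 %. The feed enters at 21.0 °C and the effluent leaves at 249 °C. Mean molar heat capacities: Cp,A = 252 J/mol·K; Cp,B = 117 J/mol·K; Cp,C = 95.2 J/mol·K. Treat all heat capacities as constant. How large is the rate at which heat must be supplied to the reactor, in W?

Q_in = 333000 W

Extent of reaction ξ = 0.838 × 110 = 92.18 mol/min
Reaction term: ξ·ΔH°_rxn = 92.18 × 157 = 14472 kJ/min
Sensible, feed 21.0→25 °C: 110.88 kJ/min
Outlet flows (mol/min): A 17.82, B 92.18, C 92.18
Sensible, products 25→249 °C: 5387.5 kJ/min
Q = ΔH = 19971 kJ/min = 332.84 kW
Heat supplied = 332840 W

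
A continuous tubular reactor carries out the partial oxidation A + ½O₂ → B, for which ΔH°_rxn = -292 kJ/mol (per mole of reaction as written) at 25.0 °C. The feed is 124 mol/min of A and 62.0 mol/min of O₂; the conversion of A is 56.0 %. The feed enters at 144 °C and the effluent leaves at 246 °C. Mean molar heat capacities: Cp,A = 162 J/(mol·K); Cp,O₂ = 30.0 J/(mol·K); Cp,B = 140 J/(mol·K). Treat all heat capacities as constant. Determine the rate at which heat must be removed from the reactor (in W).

Extent of reaction ξ = 0.560 × 124 = 69.44 mol/min
Reaction term: ξ·ΔH°_rxn = 69.44 × -292 = -20276 kJ/min
Sensible, feed 144→25 °C: -2611.8 kJ/min
Outlet flows (mol/min): A 54.56, O₂ 27.28, B 69.44
Sensible, products 25→246 °C: 4282.7 kJ/min
Q = ΔH = -18606 kJ/min = -310.09 kW
Heat removed = 310090 W

Q_out = 310000 W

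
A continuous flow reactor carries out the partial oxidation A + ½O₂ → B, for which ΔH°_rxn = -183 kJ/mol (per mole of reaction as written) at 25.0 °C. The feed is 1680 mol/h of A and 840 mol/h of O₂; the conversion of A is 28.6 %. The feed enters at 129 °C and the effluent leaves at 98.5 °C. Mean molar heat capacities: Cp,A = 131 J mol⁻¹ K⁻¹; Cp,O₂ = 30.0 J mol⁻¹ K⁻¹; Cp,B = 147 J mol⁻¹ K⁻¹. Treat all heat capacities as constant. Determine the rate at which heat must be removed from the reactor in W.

Q_out = 26500 W

Extent of reaction ξ = 0.286 × 1680 = 480.48 mol/h
Reaction term: ξ·ΔH°_rxn = 480.48 × -183 = -87928 kJ/h
Sensible, feed 129→25 °C: -25509 kJ/h
Outlet flows (mol/h): A 1199.5, O₂ 599.76, B 480.48
Sensible, products 25→98.5 °C: 18063 kJ/h
Q = ΔH = -95374 kJ/h = -26.493 kW
Heat removed = 26493 W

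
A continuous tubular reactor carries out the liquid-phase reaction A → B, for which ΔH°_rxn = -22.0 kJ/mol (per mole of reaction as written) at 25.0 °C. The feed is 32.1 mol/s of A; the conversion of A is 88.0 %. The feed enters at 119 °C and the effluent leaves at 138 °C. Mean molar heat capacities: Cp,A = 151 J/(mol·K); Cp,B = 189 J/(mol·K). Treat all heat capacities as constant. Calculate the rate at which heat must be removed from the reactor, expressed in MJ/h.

Extent of reaction ξ = 0.880 × 32.1 = 28.248 mol/s
Reaction term: ξ·ΔH°_rxn = 28.248 × -22.0 = -621.46 kJ/s
Sensible, feed 119→25 °C: -455.63 kJ/s
Outlet flows (mol/s): A 3.852, B 28.248
Sensible, products 25→138 °C: 669.02 kJ/s
Q = ΔH = -408.06 kJ/s = -408.06 kW
Heat removed = 1469 MJ/h

Q_out = 1470 MJ/h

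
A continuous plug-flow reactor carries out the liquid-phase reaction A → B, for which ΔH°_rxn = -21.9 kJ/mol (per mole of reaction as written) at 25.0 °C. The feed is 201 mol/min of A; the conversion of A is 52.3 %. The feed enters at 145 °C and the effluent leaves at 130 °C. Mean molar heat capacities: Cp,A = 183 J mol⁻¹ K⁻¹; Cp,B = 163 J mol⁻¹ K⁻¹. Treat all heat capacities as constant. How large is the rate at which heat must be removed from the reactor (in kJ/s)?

Extent of reaction ξ = 0.523 × 201 = 105.12 mol/min
Reaction term: ξ·ΔH°_rxn = 105.12 × -21.9 = -2302.2 kJ/min
Sensible, feed 145→25 °C: -4414 kJ/min
Outlet flows (mol/min): A 95.877, B 105.12
Sensible, products 25→130 °C: 3641.5 kJ/min
Q = ΔH = -3074.7 kJ/min = -51.245 kW
Heat removed = 51.245 kJ/s

Q_out = 51.2 kJ/s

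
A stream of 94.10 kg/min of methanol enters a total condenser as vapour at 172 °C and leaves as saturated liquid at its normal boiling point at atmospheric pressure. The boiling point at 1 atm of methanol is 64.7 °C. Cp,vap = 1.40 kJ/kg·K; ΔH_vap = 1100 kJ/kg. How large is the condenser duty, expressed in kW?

Q_c = 1960 kW

vapour 172→64.7 °C: -150.22 kJ/kg
condensation at 64.7 °C: -1100 kJ/kg
Δh = -150.22 + -1100 = -1250.2 kJ/kg
Q = ṁ·Δh = 94.10 kg/min × -1250.2 kJ/kg = -117650 kJ/min
|Q| = 1960.8 kW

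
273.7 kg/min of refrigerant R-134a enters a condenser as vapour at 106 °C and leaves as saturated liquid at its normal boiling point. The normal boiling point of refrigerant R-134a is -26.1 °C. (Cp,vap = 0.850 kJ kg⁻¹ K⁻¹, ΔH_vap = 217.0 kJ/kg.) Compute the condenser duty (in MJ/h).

vapour 106→-26.1 °C: -112.28 kJ/kg
condensation at -26.1 °C: -217 kJ/kg
Δh = -112.28 + -217 = -329.28 kJ/kg
Q = ṁ·Δh = 273.7 kg/min × -329.28 kJ/kg = -90125 kJ/min
|Q| = 1502.1 kW = 5407.5 MJ/h

Q_c = 5410 MJ/h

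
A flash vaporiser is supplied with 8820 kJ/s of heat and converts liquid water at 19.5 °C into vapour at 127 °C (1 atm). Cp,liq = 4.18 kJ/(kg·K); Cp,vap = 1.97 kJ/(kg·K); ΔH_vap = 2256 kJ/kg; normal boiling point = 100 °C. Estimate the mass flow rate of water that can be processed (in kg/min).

Δh = 4.18×(100−19.5) + 2256 + 1.97×(127−100) = 2645.7 kJ/kg
Q = 8820 kJ/s = 8820 kJ/s = 529200 kJ/min
ṁ = Q/Δh = 529200 / 2645.7 = 200.02 kg/min

ṁ = 200 kg/min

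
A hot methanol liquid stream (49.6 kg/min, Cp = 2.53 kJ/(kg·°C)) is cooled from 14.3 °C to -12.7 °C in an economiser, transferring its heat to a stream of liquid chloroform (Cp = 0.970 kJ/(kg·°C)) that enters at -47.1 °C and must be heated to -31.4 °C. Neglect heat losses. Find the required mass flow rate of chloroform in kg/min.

ṁ_c = 222 kg/min

Heat released by hot stream: Q = 49.6 × 2.53 × (14.3 − -12.7) = 3388.2 kJ/min
Energy balance on cold side (adiabatic exchanger): Q = ṁ_c·Cp_c·(T_c,out − T_c,in)
ṁ_c = 3388.2 / [0.970 × (-31.4 − -47.1)] = 222.48 kg/min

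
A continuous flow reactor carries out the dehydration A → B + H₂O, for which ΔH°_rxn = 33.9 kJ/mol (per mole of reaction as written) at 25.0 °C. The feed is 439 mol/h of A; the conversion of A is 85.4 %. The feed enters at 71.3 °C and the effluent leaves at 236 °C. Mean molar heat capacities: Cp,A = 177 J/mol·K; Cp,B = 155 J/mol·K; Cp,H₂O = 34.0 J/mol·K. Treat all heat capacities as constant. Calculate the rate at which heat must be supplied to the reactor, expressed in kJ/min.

Q_in = 441 kJ/min

Extent of reaction ξ = 0.854 × 439 = 374.91 mol/h
Reaction term: ξ·ΔH°_rxn = 374.91 × 33.9 = 12709 kJ/h
Sensible, feed 71.3→25 °C: -3597.6 kJ/h
Outlet flows (mol/h): A 64.094, B 374.91, H₂O 374.91
Sensible, products 25→236 °C: 17345 kJ/h
Q = ΔH = 26456 kJ/h = 7.349 kW
Heat supplied = 440.94 kJ/min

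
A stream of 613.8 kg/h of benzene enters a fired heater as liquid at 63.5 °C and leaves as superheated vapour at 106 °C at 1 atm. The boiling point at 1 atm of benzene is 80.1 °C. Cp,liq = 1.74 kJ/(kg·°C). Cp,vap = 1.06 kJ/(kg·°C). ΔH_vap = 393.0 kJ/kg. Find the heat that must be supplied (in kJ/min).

liquid 63.5→80.1 °C: 28.884 kJ/kg
vaporisation at 80.1 °C: 393 kJ/kg
vapour 80.1→106 °C: 27.454 kJ/kg
Δh = 28.884 + 393 + 27.454 = 449.34 kJ/kg
Q = ṁ·Δh = 613.8 kg/h × 449.34 kJ/kg = 275800 kJ/h
|Q| = 76.612 kW = 4596.7 kJ/min

Q = 4600 kJ/min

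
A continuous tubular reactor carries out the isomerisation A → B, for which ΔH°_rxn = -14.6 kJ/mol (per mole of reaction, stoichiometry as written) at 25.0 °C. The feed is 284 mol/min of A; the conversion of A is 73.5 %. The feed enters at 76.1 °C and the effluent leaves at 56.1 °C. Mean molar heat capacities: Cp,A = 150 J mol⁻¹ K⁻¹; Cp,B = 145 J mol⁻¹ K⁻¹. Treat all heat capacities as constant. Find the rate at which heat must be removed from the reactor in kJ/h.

Q_out = 236000 kJ/h

Extent of reaction ξ = 0.735 × 284 = 208.74 mol/min
Reaction term: ξ·ΔH°_rxn = 208.74 × -14.6 = -3047.6 kJ/min
Sensible, feed 76.1→25 °C: -2176.9 kJ/min
Outlet flows (mol/min): A 75.26, B 208.74
Sensible, products 25→56.1 °C: 1292.4 kJ/min
Q = ΔH = -3932.1 kJ/min = -65.534 kW
Heat removed = 235920 kJ/h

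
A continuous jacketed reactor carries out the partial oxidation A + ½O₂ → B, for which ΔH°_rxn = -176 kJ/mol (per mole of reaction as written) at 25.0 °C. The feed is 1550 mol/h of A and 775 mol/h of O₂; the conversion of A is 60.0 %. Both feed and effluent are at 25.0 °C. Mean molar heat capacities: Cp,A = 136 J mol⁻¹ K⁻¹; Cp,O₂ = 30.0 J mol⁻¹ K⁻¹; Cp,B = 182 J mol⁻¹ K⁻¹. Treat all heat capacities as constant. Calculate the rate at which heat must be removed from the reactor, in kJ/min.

Q_out = 2730 kJ/min

Extent of reaction ξ = 0.600 × 1550 = 930 mol/h
Reaction term: ξ·ΔH°_rxn = 930 × -176 = -163680 kJ/h
Q = ΔH = -163680 kJ/h = -45.467 kW
Heat removed = 2728 kJ/min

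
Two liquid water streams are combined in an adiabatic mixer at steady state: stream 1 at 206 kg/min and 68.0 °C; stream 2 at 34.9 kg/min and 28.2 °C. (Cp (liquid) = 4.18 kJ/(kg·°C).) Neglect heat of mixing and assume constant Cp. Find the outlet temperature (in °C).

T_out = 62.2 °C

Energy balance with Q = 0: Σ ṁᵢCp,ᵢ(T_out − Tᵢ) = 0
Σ ṁᵢCp,ᵢTᵢ = 206×4.18×68.0 + 34.9×4.18×28.2 = 62667
Σ ṁᵢCp,ᵢ = 206×4.18 + 34.9×4.18 = 1007
T_out = 62667 / 1007 = 62.234 °C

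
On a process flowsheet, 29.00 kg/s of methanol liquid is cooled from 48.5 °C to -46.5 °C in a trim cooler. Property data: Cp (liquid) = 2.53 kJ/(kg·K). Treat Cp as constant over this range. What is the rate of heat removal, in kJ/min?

Q_c = 418000 kJ/min

Q = ṁ·Cp·ΔT = 29.00 × 2.53 × (-46.5 − 48.5) = -6970.1 kJ/s
Cooling duty = 418210 kJ/min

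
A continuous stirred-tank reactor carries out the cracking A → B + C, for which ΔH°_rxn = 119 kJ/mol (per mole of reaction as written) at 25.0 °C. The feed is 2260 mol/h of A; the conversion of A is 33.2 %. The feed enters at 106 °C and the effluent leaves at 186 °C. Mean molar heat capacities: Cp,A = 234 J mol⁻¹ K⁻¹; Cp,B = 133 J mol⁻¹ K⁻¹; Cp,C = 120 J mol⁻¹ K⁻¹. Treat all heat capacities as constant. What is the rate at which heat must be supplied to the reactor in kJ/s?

Q_in = 37.2 kJ/s

Extent of reaction ξ = 0.332 × 2260 = 750.32 mol/h
Reaction term: ξ·ΔH°_rxn = 750.32 × 119 = 89288 kJ/h
Sensible, feed 106→25 °C: -42836 kJ/h
Outlet flows (mol/h): A 1509.7, B 750.32, C 750.32
Sensible, products 25→186 °C: 87438 kJ/h
Q = ΔH = 133890 kJ/h = 37.192 kW
Heat supplied = 37.192 kJ/s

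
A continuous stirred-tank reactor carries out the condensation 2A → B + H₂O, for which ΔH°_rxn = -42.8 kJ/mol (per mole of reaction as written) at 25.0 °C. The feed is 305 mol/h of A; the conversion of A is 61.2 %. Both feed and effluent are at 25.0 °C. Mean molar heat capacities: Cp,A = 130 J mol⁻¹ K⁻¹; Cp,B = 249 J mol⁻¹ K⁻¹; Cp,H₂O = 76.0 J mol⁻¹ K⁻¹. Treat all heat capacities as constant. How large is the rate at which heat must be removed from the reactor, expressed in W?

Extent of reaction ξ = 0.612 × 305 / 2 = 93.33 mol/h
Reaction term: ξ·ΔH°_rxn = 93.33 × -42.8 = -3994.5 kJ/h
Q = ΔH = -3994.5 kJ/h = -1.1096 kW
Heat removed = 1109.6 W

Q_out = 1110 W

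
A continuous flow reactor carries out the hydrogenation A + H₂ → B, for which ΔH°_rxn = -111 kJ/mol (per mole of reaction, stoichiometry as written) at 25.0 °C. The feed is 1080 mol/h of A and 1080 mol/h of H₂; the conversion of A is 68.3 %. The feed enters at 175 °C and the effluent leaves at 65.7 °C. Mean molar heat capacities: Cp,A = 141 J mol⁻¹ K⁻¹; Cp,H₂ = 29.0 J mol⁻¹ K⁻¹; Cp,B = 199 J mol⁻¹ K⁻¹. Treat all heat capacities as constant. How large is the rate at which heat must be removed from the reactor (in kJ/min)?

Extent of reaction ξ = 0.683 × 1080 = 737.64 mol/h
Reaction term: ξ·ΔH°_rxn = 737.64 × -111 = -81878 kJ/h
Sensible, feed 175→25 °C: -27540 kJ/h
Outlet flows (mol/h): A 342.36, H₂ 342.36, B 737.64
Sensible, products 25→65.7 °C: 8343.2 kJ/h
Q = ΔH = -101070 kJ/h = -28.076 kW
Heat removed = 1684.6 kJ/min

Q_out = 1680 kJ/min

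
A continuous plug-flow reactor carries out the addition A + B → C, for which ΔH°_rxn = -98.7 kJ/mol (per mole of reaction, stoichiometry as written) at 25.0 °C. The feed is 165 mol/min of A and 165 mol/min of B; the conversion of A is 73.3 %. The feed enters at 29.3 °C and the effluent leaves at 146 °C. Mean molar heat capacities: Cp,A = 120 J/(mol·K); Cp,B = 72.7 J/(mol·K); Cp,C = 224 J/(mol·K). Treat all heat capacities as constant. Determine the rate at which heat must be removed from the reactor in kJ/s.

Q_out = 129 kJ/s

Extent of reaction ξ = 0.733 × 165 = 120.94 mol/min
Reaction term: ξ·ΔH°_rxn = 120.94 × -98.7 = -11937 kJ/min
Sensible, feed 29.3→25 °C: -136.72 kJ/min
Outlet flows (mol/min): A 44.055, B 44.055, C 120.94
Sensible, products 25→146 °C: 4305.3 kJ/min
Q = ΔH = -7768.7 kJ/min = -129.48 kW
Heat removed = 129.48 kJ/s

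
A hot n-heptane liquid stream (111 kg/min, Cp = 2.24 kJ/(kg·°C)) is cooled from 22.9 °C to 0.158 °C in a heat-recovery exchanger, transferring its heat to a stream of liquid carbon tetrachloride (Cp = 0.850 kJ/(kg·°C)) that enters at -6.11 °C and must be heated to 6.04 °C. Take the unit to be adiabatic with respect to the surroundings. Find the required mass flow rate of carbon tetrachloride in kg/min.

ṁ_c = 548 kg/min

Heat released by hot stream: Q = 111 × 2.24 × (22.9 − 0.158) = 5654.6 kJ/min
Energy balance on cold side (adiabatic exchanger): Q = ṁ_c·Cp_c·(T_c,out − T_c,in)
ṁ_c = 5654.6 / [0.850 × (6.04 − -6.11)] = 547.53 kg/min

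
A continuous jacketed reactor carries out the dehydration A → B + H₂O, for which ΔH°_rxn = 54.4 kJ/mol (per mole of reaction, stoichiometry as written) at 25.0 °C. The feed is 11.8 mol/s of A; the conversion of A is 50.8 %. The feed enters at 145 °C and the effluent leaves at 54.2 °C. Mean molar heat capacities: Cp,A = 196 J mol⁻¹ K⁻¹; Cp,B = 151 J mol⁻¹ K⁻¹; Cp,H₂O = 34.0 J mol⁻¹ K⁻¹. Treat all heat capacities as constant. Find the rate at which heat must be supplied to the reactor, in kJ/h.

Q_in = 411000 kJ/h

Extent of reaction ξ = 0.508 × 11.8 = 5.9944 mol/s
Reaction term: ξ·ΔH°_rxn = 5.9944 × 54.4 = 326.1 kJ/s
Sensible, feed 145→25 °C: -277.54 kJ/s
Outlet flows (mol/s): A 5.8056, B 5.9944, H₂O 5.9944
Sensible, products 25→54.2 °C: 65.608 kJ/s
Q = ΔH = 114.17 kJ/s = 114.17 kW
Heat supplied = 411000 kJ/h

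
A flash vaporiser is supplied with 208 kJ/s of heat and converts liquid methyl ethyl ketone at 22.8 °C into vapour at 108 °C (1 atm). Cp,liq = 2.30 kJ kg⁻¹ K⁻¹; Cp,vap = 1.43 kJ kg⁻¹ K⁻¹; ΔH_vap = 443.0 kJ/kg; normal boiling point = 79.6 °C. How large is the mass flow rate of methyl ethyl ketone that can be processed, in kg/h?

ṁ = 1220 kg/h

Δh = 2.30×(79.6−22.8) + 443.0 + 1.43×(108−79.6) = 614.25 kJ/kg
Q = 208 kJ/s = 208 kJ/s = 748800 kJ/h
ṁ = Q/Δh = 748800 / 614.25 = 1219 kg/h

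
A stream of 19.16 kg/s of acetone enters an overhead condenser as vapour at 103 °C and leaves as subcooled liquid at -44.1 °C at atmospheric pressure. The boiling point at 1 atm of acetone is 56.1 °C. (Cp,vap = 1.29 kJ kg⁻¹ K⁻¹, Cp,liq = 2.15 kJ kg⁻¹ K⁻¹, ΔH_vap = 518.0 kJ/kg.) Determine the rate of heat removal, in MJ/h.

Q_c = 54800 MJ/h

vapour 103→56.1 °C: -60.501 kJ/kg
condensation at 56.1 °C: -518 kJ/kg
liquid 56.1→-44.1 °C: -215.43 kJ/kg
Δh = -60.501 + -518 + -215.43 = -793.93 kJ/kg
Q = ṁ·Δh = 19.16 kg/s × -793.93 kJ/kg = -15212 kJ/s
|Q| = 15212 kW = 54762 MJ/h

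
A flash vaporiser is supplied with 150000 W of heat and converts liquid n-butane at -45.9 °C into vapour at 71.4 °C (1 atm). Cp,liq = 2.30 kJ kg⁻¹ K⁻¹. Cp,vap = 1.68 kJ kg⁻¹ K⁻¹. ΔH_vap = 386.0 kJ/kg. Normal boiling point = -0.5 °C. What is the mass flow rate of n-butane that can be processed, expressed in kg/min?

ṁ = 14.7 kg/min

Δh = 2.30×(-0.5−-45.9) + 386.0 + 1.68×(71.4−-0.5) = 611.21 kJ/kg
Q = 150000 W = 150 kJ/s = 9000 kJ/min
ṁ = Q/Δh = 9000 / 611.21 = 14.725 kg/min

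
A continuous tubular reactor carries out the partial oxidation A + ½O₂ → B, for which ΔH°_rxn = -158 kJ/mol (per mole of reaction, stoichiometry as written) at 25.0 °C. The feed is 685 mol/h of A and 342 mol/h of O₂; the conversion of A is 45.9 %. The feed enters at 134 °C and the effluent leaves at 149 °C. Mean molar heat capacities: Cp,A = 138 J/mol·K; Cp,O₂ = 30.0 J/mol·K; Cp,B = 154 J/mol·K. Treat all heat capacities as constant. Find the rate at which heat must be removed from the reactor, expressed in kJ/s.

Extent of reaction ξ = 0.459 × 685 = 314.42 mol/h
Reaction term: ξ·ΔH°_rxn = 314.42 × -158 = -49678 kJ/h
Sensible, feed 134→25 °C: -11422 kJ/h
Outlet flows (mol/h): A 370.58, O₂ 184.79, B 314.42
Sensible, products 25→149 °C: 13033 kJ/h
Q = ΔH = -48067 kJ/h = -13.352 kW
Heat removed = 13.352 kJ/s

Q_out = 13.4 kJ/s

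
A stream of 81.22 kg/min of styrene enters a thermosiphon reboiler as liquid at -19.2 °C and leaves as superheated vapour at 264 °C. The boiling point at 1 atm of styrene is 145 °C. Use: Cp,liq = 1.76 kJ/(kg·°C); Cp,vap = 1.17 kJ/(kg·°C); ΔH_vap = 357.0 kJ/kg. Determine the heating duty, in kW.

liquid -19.2→145 °C: 288.99 kJ/kg
vaporisation at 145 °C: 357 kJ/kg
vapour 145→264 °C: 139.23 kJ/kg
Δh = 288.99 + 357 + 139.23 = 785.22 kJ/kg
Q = ṁ·Δh = 81.22 kg/min × 785.22 kJ/kg = 63776 kJ/min
|Q| = 1062.9 kW

Q = 1060 kW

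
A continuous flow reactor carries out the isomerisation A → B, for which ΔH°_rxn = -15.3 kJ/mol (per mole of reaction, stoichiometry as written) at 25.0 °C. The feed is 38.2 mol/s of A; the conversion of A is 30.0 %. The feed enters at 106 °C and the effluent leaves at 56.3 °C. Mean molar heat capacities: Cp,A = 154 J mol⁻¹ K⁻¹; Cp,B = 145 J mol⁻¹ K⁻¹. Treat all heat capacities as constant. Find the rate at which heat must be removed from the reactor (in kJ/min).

Extent of reaction ξ = 0.300 × 38.2 = 11.46 mol/s
Reaction term: ξ·ΔH°_rxn = 11.46 × -15.3 = -175.34 kJ/s
Sensible, feed 106→25 °C: -476.51 kJ/s
Outlet flows (mol/s): A 26.74, B 11.46
Sensible, products 25→56.3 °C: 180.9 kJ/s
Q = ΔH = -470.94 kJ/s = -470.94 kW
Heat removed = 28256 kJ/min

Q_out = 28300 kJ/min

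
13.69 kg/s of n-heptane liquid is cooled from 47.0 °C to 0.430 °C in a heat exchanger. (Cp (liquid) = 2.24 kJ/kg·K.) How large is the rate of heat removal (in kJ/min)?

Q_c = 85700 kJ/min

Q = ṁ·Cp·ΔT = 13.69 × 2.24 × (0.430 − 47.0) = -1428.1 kJ/s
Cooling duty = 85686 kJ/min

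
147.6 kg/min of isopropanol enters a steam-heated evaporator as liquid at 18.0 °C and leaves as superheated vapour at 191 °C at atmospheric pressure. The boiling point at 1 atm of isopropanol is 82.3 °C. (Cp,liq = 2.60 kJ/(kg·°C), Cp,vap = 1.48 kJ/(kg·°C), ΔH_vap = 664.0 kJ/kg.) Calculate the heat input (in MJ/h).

liquid 18.0→82.3 °C: 167.18 kJ/kg
vaporisation at 82.3 °C: 664 kJ/kg
vapour 82.3→191 °C: 160.88 kJ/kg
Δh = 167.18 + 664 + 160.88 = 992.06 kJ/kg
Q = ṁ·Δh = 147.6 kg/min × 992.06 kJ/kg = 146430 kJ/min
|Q| = 2440.5 kW = 8785.6 MJ/h

Q = 8790 MJ/h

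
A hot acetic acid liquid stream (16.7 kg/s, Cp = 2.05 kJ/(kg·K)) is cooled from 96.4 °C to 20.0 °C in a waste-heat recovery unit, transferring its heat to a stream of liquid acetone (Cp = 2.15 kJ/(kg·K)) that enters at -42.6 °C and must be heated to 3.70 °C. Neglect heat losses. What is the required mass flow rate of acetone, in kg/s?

Heat released by hot stream: Q = 16.7 × 2.05 × (96.4 − 20.0) = 2615.6 kJ/s
Energy balance on cold side (adiabatic exchanger): Q = ṁ_c·Cp_c·(T_c,out − T_c,in)
ṁ_c = 2615.6 / [2.15 × (3.70 − -42.6)] = 26.275 kg/s

ṁ_c = 26.3 kg/s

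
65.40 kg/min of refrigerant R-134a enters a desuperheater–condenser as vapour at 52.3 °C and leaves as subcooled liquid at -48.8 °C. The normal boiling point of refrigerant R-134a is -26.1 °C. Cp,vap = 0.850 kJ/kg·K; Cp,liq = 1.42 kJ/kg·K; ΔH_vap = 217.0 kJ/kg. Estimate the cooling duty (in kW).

Q_c = 344 kW

vapour 52.3→-26.1 °C: -66.64 kJ/kg
condensation at -26.1 °C: -217 kJ/kg
liquid -26.1→-48.8 °C: -32.234 kJ/kg
Δh = -66.64 + -217 + -32.234 = -315.87 kJ/kg
Q = ṁ·Δh = 65.40 kg/min × -315.87 kJ/kg = -20658 kJ/min
|Q| = 344.3 kW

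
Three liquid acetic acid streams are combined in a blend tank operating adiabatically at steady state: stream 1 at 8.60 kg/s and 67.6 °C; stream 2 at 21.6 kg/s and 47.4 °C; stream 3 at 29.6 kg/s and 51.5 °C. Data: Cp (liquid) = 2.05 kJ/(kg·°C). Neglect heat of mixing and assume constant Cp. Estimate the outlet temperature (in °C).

Adiabatic, steady state ⇒ Σ ṁᵢCp,ᵢ(T_out − Tᵢ) = 0
Σ ṁᵢCp,ᵢTᵢ = 8.60×2.05×67.6 + 21.6×2.05×47.4 + 29.6×2.05×51.5 = 6415.7
Σ ṁᵢCp,ᵢ = 8.60×2.05 + 21.6×2.05 + 29.6×2.05 = 122.59
T_out = 6415.7 / 122.59 = 52.334 °C

T_out = 52.3 °C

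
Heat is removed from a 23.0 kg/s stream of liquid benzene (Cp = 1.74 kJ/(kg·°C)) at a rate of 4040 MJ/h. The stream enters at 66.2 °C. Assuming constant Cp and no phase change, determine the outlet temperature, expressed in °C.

T_out = 38.2 °C

Q = 4040 MJ/h = 1122.2 kJ/s
ΔT = Q/(ṁ·Cp) = 1122.2/(23.0×1.74) = 28.042 K
T_out = 66.2 − 28.042 = 38.158 °C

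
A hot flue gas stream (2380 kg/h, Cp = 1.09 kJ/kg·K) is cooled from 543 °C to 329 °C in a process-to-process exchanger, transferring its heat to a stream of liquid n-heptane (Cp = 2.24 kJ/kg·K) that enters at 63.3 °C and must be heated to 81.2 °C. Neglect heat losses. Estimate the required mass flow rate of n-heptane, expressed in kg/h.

Heat released by hot stream: Q = 2380 × 1.09 × (543 − 329) = 555160 kJ/h
Energy balance on cold side (adiabatic exchanger): Q = ṁ_c·Cp_c·(T_c,out − T_c,in)
ṁ_c = 555160 / [2.24 × (81.2 − 63.3)] = 13846 kg/h

ṁ_c = 13800 kg/h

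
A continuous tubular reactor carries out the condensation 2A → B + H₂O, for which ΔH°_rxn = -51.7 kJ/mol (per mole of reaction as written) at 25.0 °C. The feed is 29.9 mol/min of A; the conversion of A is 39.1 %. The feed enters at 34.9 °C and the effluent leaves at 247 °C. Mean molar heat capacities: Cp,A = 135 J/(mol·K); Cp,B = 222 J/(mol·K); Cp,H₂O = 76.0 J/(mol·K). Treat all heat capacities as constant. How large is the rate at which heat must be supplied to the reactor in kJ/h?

Q_in = 35400 kJ/h

Extent of reaction ξ = 0.391 × 29.9 / 2 = 5.8454 mol/min
Reaction term: ξ·ΔH°_rxn = 5.8454 × -51.7 = -302.21 kJ/min
Sensible, feed 34.9→25 °C: -39.961 kJ/min
Outlet flows (mol/min): A 18.209, B 5.8454, H₂O 5.8454
Sensible, products 25→247 °C: 932.44 kJ/min
Q = ΔH = 590.27 kJ/min = 9.8378 kW
Heat supplied = 35416 kJ/h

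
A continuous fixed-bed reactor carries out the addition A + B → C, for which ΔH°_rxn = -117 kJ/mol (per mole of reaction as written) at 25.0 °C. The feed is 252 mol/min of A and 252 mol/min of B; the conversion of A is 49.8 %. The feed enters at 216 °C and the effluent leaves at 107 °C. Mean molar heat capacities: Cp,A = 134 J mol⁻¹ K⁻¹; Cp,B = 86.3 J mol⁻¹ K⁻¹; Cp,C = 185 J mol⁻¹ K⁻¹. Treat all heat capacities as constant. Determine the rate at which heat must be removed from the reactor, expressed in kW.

Q_out = 352 kW

Extent of reaction ξ = 0.498 × 252 = 125.5 mol/min
Reaction term: ξ·ΔH°_rxn = 125.5 × -117 = -14683 kJ/min
Sensible, feed 216→25 °C: -10603 kJ/min
Outlet flows (mol/min): A 126.5, B 126.5, C 125.5
Sensible, products 25→107 °C: 4189 kJ/min
Q = ΔH = -21097 kJ/min = -351.62 kW
Heat removed = 351.62 kW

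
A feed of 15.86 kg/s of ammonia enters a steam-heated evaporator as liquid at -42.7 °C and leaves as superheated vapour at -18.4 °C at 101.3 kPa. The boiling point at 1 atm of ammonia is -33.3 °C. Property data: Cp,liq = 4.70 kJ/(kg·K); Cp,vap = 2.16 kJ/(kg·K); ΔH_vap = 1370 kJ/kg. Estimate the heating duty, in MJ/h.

Q = 82600 MJ/h

liquid -42.7→-33.3 °C: 44.18 kJ/kg
vaporisation at -33.3 °C: 1370 kJ/kg
vapour -33.3→-18.4 °C: 32.184 kJ/kg
Δh = 44.18 + 1370 + 32.184 = 1446.4 kJ/kg
Q = ṁ·Δh = 15.86 kg/s × 1446.4 kJ/kg = 22939 kJ/s
|Q| = 22939 kW = 82582 MJ/h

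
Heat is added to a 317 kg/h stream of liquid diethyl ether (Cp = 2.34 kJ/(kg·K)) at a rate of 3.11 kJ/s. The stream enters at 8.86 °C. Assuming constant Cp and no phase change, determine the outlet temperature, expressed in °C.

Q = 3.11 kJ/s = 11196 kJ/h
ΔT = Q/(ṁ·Cp) = 11196/(317×2.34) = 15.093 K
T_out = 8.86 + 15.093 = 23.953 °C

T_out = 24.0 °C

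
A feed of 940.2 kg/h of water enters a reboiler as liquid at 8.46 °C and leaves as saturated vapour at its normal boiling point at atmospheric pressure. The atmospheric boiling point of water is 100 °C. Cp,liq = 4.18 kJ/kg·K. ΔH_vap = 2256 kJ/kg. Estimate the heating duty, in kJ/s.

Q = 689 kJ/s

liquid 8.46→100 °C: 382.64 kJ/kg
vaporisation at 100 °C: 2256 kJ/kg
Δh = 382.64 + 2256 = 2638.6 kJ/kg
Q = ṁ·Δh = 940.2 kg/h × 2638.6 kJ/kg = 2.4808e+06 kJ/h
|Q| = 689.12 kW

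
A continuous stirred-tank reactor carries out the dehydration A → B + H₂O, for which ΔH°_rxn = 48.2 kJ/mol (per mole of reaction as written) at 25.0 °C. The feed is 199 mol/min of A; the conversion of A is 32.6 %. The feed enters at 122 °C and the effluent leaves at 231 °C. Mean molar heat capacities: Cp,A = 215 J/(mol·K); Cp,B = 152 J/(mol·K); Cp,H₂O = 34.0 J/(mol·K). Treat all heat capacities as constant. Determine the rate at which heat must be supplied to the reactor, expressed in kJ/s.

Q_in = 123 kJ/s

Extent of reaction ξ = 0.326 × 199 = 64.874 mol/min
Reaction term: ξ·ΔH°_rxn = 64.874 × 48.2 = 3126.9 kJ/min
Sensible, feed 122→25 °C: -4150.1 kJ/min
Outlet flows (mol/min): A 134.13, B 64.874, H₂O 64.874
Sensible, products 25→231 °C: 8426.2 kJ/min
Q = ΔH = 7402.9 kJ/min = 123.38 kW
Heat supplied = 123.38 kJ/s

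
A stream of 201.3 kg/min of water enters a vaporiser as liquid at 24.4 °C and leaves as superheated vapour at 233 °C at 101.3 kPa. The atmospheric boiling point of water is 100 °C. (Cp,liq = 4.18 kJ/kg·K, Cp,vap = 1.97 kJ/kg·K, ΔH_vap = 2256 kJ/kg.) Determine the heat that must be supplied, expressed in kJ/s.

liquid 24.4→100 °C: 316.01 kJ/kg
vaporisation at 100 °C: 2256 kJ/kg
vapour 100→233 °C: 262.01 kJ/kg
Δh = 316.01 + 2256 + 262.01 = 2834 kJ/kg
Q = ṁ·Δh = 201.3 kg/min × 2834 kJ/kg = 570490 kJ/min
|Q| = 9508.1 kW

Q = 9510 kJ/s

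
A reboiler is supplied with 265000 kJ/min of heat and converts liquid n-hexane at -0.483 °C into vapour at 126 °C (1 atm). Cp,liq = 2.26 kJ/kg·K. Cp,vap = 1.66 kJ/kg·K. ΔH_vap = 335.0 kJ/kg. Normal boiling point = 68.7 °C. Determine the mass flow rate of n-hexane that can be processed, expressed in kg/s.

Δh = 2.26×(68.7−-0.483) + 335.0 + 1.66×(126−68.7) = 586.47 kJ/kg
Q = 265000 kJ/min = 4416.7 kJ/s = 4416.7 kJ/s
ṁ = Q/Δh = 4416.7 / 586.47 = 7.5309 kg/s

ṁ = 7.53 kg/s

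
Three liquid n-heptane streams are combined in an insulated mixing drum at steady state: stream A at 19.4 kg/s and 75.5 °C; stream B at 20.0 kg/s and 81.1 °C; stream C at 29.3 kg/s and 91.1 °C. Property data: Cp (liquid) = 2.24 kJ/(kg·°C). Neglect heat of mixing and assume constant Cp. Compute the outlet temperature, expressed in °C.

Energy balance with Q = 0: Σ ṁᵢCp,ᵢ(T_out − Tᵢ) = 0
T_out = Σ ṁᵢCp,ᵢTᵢ / Σ ṁᵢCp,ᵢ
      = 12893 / 153.89 = 83.784 °C

T_out = 83.8 °C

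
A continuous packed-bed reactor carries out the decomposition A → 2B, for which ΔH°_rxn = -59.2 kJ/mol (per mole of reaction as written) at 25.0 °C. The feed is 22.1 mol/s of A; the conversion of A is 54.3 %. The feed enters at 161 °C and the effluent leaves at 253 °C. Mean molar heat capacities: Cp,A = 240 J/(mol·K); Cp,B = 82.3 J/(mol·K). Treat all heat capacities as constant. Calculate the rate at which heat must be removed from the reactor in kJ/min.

Q_out = 25700 kJ/min

Extent of reaction ξ = 0.543 × 22.1 = 12 mol/s
Reaction term: ξ·ΔH°_rxn = 12 × -59.2 = -710.42 kJ/s
Sensible, feed 161→25 °C: -721.34 kJ/s
Outlet flows (mol/s): A 10.1, B 24.001
Sensible, products 25→253 °C: 1003 kJ/s
Q = ΔH = -428.75 kJ/s = -428.75 kW
Heat removed = 25725 kJ/min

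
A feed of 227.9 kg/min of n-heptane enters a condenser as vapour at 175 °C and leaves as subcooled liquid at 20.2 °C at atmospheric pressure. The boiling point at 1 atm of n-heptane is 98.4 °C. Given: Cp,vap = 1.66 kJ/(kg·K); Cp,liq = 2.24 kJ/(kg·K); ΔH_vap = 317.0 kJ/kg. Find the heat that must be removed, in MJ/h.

vapour 175→98.4 °C: -127.16 kJ/kg
condensation at 98.4 °C: -317 kJ/kg
liquid 98.4→20.2 °C: -175.17 kJ/kg
Δh = -127.16 + -317 + -175.17 = -619.32 kJ/kg
Q = ṁ·Δh = 227.9 kg/min × -619.32 kJ/kg = -141140 kJ/min
|Q| = 2352.4 kW = 8468.6 MJ/h

Q_c = 8470 MJ/h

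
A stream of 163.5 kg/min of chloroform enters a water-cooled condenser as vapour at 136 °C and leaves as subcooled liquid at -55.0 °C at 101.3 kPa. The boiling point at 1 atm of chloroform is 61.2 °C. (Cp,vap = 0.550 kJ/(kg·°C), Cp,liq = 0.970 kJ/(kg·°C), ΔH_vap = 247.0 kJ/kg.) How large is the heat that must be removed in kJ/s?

vapour 136→61.2 °C: -41.14 kJ/kg
condensation at 61.2 °C: -247 kJ/kg
liquid 61.2→-55.0 °C: -112.71 kJ/kg
Δh = -41.14 + -247 + -112.71 = -400.85 kJ/kg
Q = ṁ·Δh = 163.5 kg/min × -400.85 kJ/kg = -65540 kJ/min
|Q| = 1092.3 kW

Q_c = 1090 kJ/s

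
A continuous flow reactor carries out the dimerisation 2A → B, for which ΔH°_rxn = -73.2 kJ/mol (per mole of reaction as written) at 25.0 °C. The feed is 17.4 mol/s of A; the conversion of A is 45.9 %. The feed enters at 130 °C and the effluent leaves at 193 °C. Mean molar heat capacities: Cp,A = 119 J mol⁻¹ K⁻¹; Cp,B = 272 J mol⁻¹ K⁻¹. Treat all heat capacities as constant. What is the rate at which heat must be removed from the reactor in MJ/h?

Q_out = 501 MJ/h

Extent of reaction ξ = 0.459 × 17.4 / 2 = 3.9933 mol/s
Reaction term: ξ·ΔH°_rxn = 3.9933 × -73.2 = -292.31 kJ/s
Sensible, feed 130→25 °C: -217.41 kJ/s
Outlet flows (mol/s): A 9.4134, B 3.9933
Sensible, products 25→193 °C: 370.67 kJ/s
Q = ΔH = -139.05 kJ/s = -139.05 kW
Heat removed = 500.59 MJ/h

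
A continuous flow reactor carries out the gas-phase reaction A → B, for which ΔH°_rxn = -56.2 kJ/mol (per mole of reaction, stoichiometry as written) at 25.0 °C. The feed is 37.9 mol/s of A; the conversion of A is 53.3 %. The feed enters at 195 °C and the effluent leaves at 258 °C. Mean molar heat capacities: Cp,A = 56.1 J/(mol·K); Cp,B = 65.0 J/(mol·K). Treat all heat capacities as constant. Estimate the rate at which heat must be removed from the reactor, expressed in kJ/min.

Q_out = 57600 kJ/min

Extent of reaction ξ = 0.533 × 37.9 = 20.201 mol/s
Reaction term: ξ·ΔH°_rxn = 20.201 × -56.2 = -1135.3 kJ/s
Sensible, feed 195→25 °C: -361.45 kJ/s
Outlet flows (mol/s): A 17.699, B 20.201
Sensible, products 25→258 °C: 537.29 kJ/s
Q = ΔH = -959.44 kJ/s = -959.44 kW
Heat removed = 57566 kJ/min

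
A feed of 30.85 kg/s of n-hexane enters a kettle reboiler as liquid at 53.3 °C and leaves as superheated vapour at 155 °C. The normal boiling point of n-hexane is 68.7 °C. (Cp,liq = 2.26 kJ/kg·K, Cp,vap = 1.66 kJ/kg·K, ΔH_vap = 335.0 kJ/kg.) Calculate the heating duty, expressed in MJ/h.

Q = 57000 MJ/h

liquid 53.3→68.7 °C: 34.804 kJ/kg
vaporisation at 68.7 °C: 335 kJ/kg
vapour 68.7→155 °C: 143.26 kJ/kg
Δh = 34.804 + 335 + 143.26 = 513.06 kJ/kg
Q = ṁ·Δh = 30.85 kg/s × 513.06 kJ/kg = 15828 kJ/s
|Q| = 15828 kW = 56981 MJ/h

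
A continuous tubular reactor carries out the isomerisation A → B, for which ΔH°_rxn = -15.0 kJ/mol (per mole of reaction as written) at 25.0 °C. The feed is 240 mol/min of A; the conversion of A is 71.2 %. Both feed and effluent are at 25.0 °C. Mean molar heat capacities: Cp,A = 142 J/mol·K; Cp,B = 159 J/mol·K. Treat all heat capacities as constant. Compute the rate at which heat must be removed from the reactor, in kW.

Extent of reaction ξ = 0.712 × 240 = 170.88 mol/min
Reaction term: ξ·ΔH°_rxn = 170.88 × -15.0 = -2563.2 kJ/min
Q = ΔH = -2563.2 kJ/min = -42.72 kW
Heat removed = 42.72 kW

Q_out = 42.7 kW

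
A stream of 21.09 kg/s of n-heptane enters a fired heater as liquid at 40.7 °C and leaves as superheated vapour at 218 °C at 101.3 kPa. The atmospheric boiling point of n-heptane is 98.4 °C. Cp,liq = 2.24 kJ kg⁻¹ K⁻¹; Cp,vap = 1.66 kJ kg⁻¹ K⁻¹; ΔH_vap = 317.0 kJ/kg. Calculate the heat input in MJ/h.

Q = 49000 MJ/h

liquid 40.7→98.4 °C: 129.25 kJ/kg
vaporisation at 98.4 °C: 317 kJ/kg
vapour 98.4→218 °C: 198.54 kJ/kg
Δh = 129.25 + 317 + 198.54 = 644.78 kJ/kg
Q = ṁ·Δh = 21.09 kg/s × 644.78 kJ/kg = 13598 kJ/s
|Q| = 13598 kW = 48955 MJ/h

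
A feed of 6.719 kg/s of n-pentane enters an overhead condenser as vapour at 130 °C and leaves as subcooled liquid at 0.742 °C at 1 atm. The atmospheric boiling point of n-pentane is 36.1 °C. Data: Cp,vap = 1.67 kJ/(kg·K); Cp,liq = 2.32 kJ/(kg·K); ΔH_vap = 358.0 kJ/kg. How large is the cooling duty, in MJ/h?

vapour 130→36.1 °C: -156.81 kJ/kg
condensation at 36.1 °C: -358 kJ/kg
liquid 36.1→0.742 °C: -82.031 kJ/kg
Δh = -156.81 + -358 + -82.031 = -596.84 kJ/kg
Q = ṁ·Δh = 6.719 kg/s × -596.84 kJ/kg = -4010.2 kJ/s
|Q| = 4010.2 kW = 14437 MJ/h

Q_c = 14400 MJ/h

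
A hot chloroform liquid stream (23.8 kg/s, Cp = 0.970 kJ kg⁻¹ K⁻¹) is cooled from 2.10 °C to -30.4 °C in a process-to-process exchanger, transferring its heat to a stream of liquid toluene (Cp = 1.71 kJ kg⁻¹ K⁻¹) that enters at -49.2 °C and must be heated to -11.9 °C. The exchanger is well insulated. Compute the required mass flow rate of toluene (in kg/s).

Heat released by hot stream: Q = 23.8 × 0.970 × (2.10 − -30.4) = 750.29 kJ/s
Energy balance on cold side (adiabatic exchanger): Q = ṁ_c·Cp_c·(T_c,out − T_c,in)
ṁ_c = 750.29 / [1.71 × (-11.9 − -49.2)] = 11.763 kg/s

ṁ_c = 11.8 kg/s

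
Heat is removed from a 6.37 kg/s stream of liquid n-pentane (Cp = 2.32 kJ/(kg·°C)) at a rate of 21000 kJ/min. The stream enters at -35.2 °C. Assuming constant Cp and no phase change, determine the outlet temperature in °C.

Q = 21000 kJ/min = 350 kJ/s
ΔT = Q/(ṁ·Cp) = 350/(6.37×2.32) = 23.683 K
T_out = -35.2 − 23.683 = -58.883 °C

T_out = -58.9 °C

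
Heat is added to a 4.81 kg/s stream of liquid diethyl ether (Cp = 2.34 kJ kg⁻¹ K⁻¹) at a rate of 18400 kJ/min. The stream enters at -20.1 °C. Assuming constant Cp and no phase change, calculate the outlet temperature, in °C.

T_out = 7.15 °C

Q = 18400 kJ/min = 306.67 kJ/s
ΔT = Q/(ṁ·Cp) = 306.67/(4.81×2.34) = 27.246 K
T_out = -20.1 + 27.246 = 7.1462 °C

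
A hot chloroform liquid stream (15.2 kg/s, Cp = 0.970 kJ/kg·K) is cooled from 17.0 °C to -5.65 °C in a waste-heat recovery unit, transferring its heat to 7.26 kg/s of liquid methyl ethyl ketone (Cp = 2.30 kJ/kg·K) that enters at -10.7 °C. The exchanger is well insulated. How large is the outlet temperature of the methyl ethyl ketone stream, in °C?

T_c,out = 9.30 °C

Heat released by hot stream: Q = 15.2 × 0.970 × (17.0 − -5.65) = 333.95 kJ/s
Energy balance on cold side (adiabatic exchanger): Q = ṁ_c·Cp_c·(T_c,out − T_c,in)
T_c,out = -10.7 + 333.95/(7.26 × 2.30) = 9.2995 °C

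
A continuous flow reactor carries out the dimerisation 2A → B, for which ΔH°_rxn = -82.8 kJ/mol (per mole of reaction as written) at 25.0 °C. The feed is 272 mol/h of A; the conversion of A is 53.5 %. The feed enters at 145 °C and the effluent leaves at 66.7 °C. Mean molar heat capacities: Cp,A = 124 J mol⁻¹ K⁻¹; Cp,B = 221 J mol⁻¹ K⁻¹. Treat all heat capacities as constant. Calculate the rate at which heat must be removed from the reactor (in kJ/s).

Q_out = 2.43 kJ/s

Extent of reaction ξ = 0.535 × 272 / 2 = 72.76 mol/h
Reaction term: ξ·ΔH°_rxn = 72.76 × -82.8 = -6024.5 kJ/h
Sensible, feed 145→25 °C: -4047.4 kJ/h
Outlet flows (mol/h): A 126.48, B 72.76
Sensible, products 25→66.7 °C: 1324.5 kJ/h
Q = ΔH = -8747.4 kJ/h = -2.4298 kW
Heat removed = 2.4298 kJ/s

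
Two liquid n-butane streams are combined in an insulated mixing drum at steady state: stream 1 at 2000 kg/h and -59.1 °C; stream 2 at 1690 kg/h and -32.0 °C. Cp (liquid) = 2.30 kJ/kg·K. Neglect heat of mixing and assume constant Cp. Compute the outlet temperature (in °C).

T_out = -46.7 °C

No heat crosses the boundary, so H_out = H_in.
Σ ṁᵢCp,ᵢTᵢ = 2000×2.30×-59.1 + 1690×2.30×-32.0 = -396240
Σ ṁᵢCp,ᵢ = 2000×2.30 + 1690×2.30 = 8487
T_out = -396240 / 8487 = -46.688 °C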